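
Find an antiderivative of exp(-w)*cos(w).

exp(-w)*sin(w)/2 - exp(-w)*cos(w)/2 + C

Let I denote the integral. Integrate by parts with u = cos(w), dv = exp(-w) dw, so v = -exp(-w): I = -exp(-w)*cos(w) − ∫ exp(-w)*sin(w) dw.
Apply parts again with u = sin(w), dv = exp(-w) dw: ∫ exp(-w)*sin(w) dw = -exp(-w)*sin(w) + I. Substituting back brings back I: I = exp(-w)*sin(w) - exp(-w)*cos(w) − I.
Solving for I: (1 + 1)·I equals the remaining terms, so I = (1/2)·(exp(-w)*sin(w) - exp(-w)*cos(w)).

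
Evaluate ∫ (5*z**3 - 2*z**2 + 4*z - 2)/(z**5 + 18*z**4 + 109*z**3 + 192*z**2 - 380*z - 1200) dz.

19*log(z - 2)/1176 + 185*log(z + 4)/6 + 2096*log(z + 5)/49 - 589*log(z + 6)/8 + 697/(7*z + 35) + C

Factor the denominator: (z - 2)*(z + 4)*(z + 5)**2*(z + 6).
Partial-fraction decomposition: -589/(8*(z + 6)) + 2096/(49*(z + 5)) - 697/(7*(z + 5)**2) + 185/(6*(z + 4)) + 19/(1176*(z - 2)).
Integrate each term; A/(z−a) gives A·log|z−a|; A/(z−a)² gives −A/(z−a).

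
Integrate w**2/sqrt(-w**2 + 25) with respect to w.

Substitute w = 5·sin(θ), so dw = 5·cos(θ) dθ and the radical becomes sqrt(-w**2 + 25) = 5·cos(θ) by the Pythagorean identity.
Integrate the resulting trig expression in θ, then back-substitute θ = asin(w/5), sin(θ) = w/5, cos(θ) = sqrt(-w**2 + 25)/5 (absorbing any constant into C).

-w*sqrt(-w**2 + 25)/2 + 25*asin(w/5)/2 + C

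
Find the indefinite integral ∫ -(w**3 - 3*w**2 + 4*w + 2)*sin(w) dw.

w**3*cos(w) - 3*w**2*sin(w) - 3*w**2*cos(w) + 6*w*sin(w) - 2*w*cos(w) + 2*sin(w) + 8*cos(w) + C

Use integration by parts with u = w**3 - 3*w**2 + 4*w + 2, dv = -sin(w) dw, so v = cos(w).
Apply parts 3 times (tabular method): alternate signs, differentiate u down to 0, integrate dv up.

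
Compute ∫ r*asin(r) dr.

r**2*asin(r)/2 + r*sqrt(-r**2 + 1)/4 - asin(r)/4 + C

Use integration by parts with u = arcsin(r), dv = r dr.
Then du = 1/sqrt(-r**2 + 1) dr.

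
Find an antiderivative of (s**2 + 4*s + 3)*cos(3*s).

Use integration by parts with u = s**2 + 4*s + 3, dv = cos(3*s) ds, so v = sin(3*s)/3.
Apply parts 2 times (tabular method): alternate signs, differentiate u down to 0, integrate dv up.

s**2*sin(3*s)/3 + 4*s*sin(3*s)/3 + 2*s*cos(3*s)/9 + 25*sin(3*s)/27 + 4*cos(3*s)/9 + C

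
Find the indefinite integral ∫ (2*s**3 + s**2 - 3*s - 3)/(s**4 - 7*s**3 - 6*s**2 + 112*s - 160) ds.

Factor the denominator: (s - 5)*(s - 4)*(s - 2)*(s + 4).
Partial-fraction decomposition: 103/(432*(s + 4)) + 11/(36*(s - 2)) - 129/(16*(s - 4)) + 257/(27*(s - 5)).
Integrate each term: A/(s−a) contributes A·log|s−a|.

257*log(s - 5)/27 - 129*log(s - 4)/16 + 11*log(s - 2)/36 + 103*log(s + 4)/432 + C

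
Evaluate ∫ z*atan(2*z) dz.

z**2*atan(2*z)/2 - z/4 + atan(2*z)/8 + C

Use integration by parts with u = arctan(2*z), dv = z dz.
Then du = 2/(4*z**2 + 1) dz.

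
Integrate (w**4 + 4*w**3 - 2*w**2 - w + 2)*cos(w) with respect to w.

w**4*sin(w) + 4*w**3*sin(w) + 4*w**3*cos(w) - 14*w**2*sin(w) + 12*w**2*cos(w) - 25*w*sin(w) - 28*w*cos(w) + 30*sin(w) - 25*cos(w) + C

Use integration by parts with u = w**4 + 4*w**3 - 2*w**2 - w + 2, dv = cos(w) dw, so v = sin(w).
Apply parts 4 times (tabular method): alternate signs, differentiate u down to 0, integrate dv up.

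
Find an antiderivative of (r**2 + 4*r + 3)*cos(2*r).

Use integration by parts with u = r**2 + 4*r + 3, dv = cos(2*r) dr, so v = sin(2*r)/2.
Apply parts 2 times (tabular method): alternate signs, differentiate u down to 0, integrate dv up.

r**2*sin(2*r)/2 + 2*r*sin(2*r) + r*cos(2*r)/2 + 5*sin(2*r)/4 + cos(2*r) + C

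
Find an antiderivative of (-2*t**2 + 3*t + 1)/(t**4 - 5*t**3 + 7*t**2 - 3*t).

Factor the denominator: t*(t - 3)*(t - 1)**2.
Partial-fraction decomposition: 1/(t - 1) - 1/(t - 1)**2 - 2/(3*(t - 3)) - 1/(3*t).
Integrate each term; A/(t−a) gives A·log|t−a|; A/(t−a)² gives −A/(t−a).

-log(t)/3 - 2*log(t - 3)/3 + log(t - 1) + 1/(t - 1) + C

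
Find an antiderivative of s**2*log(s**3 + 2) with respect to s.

s**3*log(s**3 + 2)/3 - s**3/3 + 2*log(s**3 + 2)/3 + C

Let u = s**3 + 2, so du = (3*s**2) ds.
The integral becomes (1/3)·∫ log(u) du; integrate by parts with u′=log(u), dv′=du.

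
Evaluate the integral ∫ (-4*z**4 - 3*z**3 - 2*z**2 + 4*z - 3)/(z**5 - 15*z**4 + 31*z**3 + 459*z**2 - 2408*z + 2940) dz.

Factor the denominator: (z - 7)**2*(z - 5)*(z - 2)*(z + 6).
Partial-fraction decomposition: -4635/(14872*(z + 6)) + 91/(600*(z - 2)) - 727/(33*(z - 5)) + 76854/(4225*(z - 7)) - 5353/(65*(z - 7)**2).
Integrate each term; A/(z−a) gives A·log|z−a|; A/(z−a)² gives −A/(z−a).

76854*log(z - 7)/4225 - 727*log(z - 5)/33 + 91*log(z - 2)/600 - 4635*log(z + 6)/14872 + 5353/(65*z - 455) + C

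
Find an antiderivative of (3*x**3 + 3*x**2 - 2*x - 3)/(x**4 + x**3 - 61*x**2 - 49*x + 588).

Factor the denominator: (x - 7)*(x - 3)*(x + 4)*(x + 7).
Partial-fraction decomposition: 871/(420*(x + 7)) - 139/(231*(x + 4)) - 99/(280*(x - 3)) + 1159/(616*(x - 7)).
Integrate each term: A/(x−a) contributes A·log|x−a|.

1159*log(x - 7)/616 - 99*log(x - 3)/280 - 139*log(x + 4)/231 + 871*log(x + 7)/420 + C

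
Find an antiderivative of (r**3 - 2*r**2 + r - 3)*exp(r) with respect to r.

Use integration by parts with u = r**3 - 2*r**2 + r - 3, dv = exp(r) dr, so v = exp(r).
Apply parts 3 times (tabular method): alternate signs, differentiate u down to 0, integrate dv up.

(r**3 - 5*r**2 + 11*r - 14)*exp(r) + C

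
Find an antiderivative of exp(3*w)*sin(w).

3*exp(3*w)*sin(w)/10 - exp(3*w)*cos(w)/10 + C

Let I denote the integral. Integrate by parts with u = sin(w), dv = exp(3*w) dw, so v = exp(3*w)/3: I = exp(3*w)*sin(w)/3 − (1/3)·∫ exp(3*w)*cos(w) dw.
Apply parts again with u = cos(w), dv = exp(3*w) dw: ∫ exp(3*w)*cos(w) dw = exp(3*w)*cos(w)/3 + (1/3)·I. Substituting back brings back I: I = exp(3*w)*sin(w)/3 - exp(3*w)*cos(w)/9 − (1/9)·I.
Solving for I: (1 + 1/9)·I equals the remaining terms, so I = (9/10)·(exp(3*w)*sin(w)/3 - exp(3*w)*cos(w)/9).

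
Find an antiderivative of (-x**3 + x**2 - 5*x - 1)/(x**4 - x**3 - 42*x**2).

Factor the denominator: x**2*(x - 7)*(x + 6).
Partial-fraction decomposition: -281/(468*(x + 6)) - 330/(637*(x - 7)) + 209/(1764*x) + 1/(42*x**2).
Integrate each term; A/(x−a) gives A·log|x−a|; A/(x−a)² gives −A/(x−a).

209*log(x)/1764 - 330*log(x - 7)/637 - 281*log(x + 6)/468 - 1/(42*x) + C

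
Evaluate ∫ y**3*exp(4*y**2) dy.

Let u = y², du = 2y dy; rewrite as (1/2)∫ u^1·exp(4u) du.
Now integrate by parts 1 time.

(4*y**2 - 1)*exp(4*y**2)/32 + C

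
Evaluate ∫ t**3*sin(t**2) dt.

-t**2*cos(t**2)/2 + sin(t**2)/2 + C

Let u = t², du = 2t dt; rewrite as (1/2)∫ u^1·sin(1u) du.
Now integrate by parts 1 time.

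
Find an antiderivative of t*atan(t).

t**2*atan(t)/2 - t/2 + atan(t)/2 + C

Use integration by parts with u = arctan(t), dv = t dt.
Then du = 1/(t**2 + 1) dt.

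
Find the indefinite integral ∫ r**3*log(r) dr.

Use integration by parts with u = log(r), dv = r**3 dr.
Then du = 1/r dr and v = r**4/4.

r**4*log(r)/4 - r**4/16 + C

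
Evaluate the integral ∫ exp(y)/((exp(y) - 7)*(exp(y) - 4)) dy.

log(exp(y) - 7)/3 - log(exp(y) - 4)/3 + C

Let u = e^y, du = e^y dy.
The integral becomes ∫ du/((u-4)(u-7)); decompose into partial fractions.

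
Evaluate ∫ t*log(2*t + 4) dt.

Use integration by parts with u = log(2*t + 4), dv = t dt.
Then du = 2/(2*t + 4) dt and v = t**2/2.

t**2*log(2*t + 4)/2 - t**2/4 + t - 2*log(t + 2) + C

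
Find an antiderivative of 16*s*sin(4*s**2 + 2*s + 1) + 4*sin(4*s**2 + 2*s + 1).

Let u = 4*s**2 + 2*s + 1, so du = (8*s + 2) ds.
Rewriting, the integral becomes 2·∫ sin(u) du = 2·-cos(u).
Substituting back, u = 4*s**2 + 2*s + 1.

-2*cos(4*s**2 + 2*s + 1) + C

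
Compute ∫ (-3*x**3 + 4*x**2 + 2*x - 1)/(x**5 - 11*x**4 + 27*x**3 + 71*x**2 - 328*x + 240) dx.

-133*log(x - 5)/16 + 3641*log(x - 4)/441 - log(x - 1)/72 + 55*log(x + 3)/784 - 121/(21*x - 84) + C

Factor the denominator: (x - 5)*(x - 4)**2*(x - 1)*(x + 3).
Partial-fraction decomposition: 55/(784*(x + 3)) - 1/(72*(x - 1)) + 3641/(441*(x - 4)) + 121/(21*(x - 4)**2) - 133/(16*(x - 5)).
Integrate each term; A/(x−a) gives A·log|x−a|; A/(x−a)² gives −A/(x−a).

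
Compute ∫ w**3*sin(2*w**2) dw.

Let u = w², du = 2w dw; rewrite as (1/2)∫ u^1·sin(2u) du.
Now integrate by parts 1 time.

-w**2*cos(2*w**2)/4 + sin(2*w**2)/8 + C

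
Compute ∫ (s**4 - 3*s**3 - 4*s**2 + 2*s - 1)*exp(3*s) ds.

Use integration by parts with u = s**4 - 3*s**3 - 4*s**2 + 2*s - 1, dv = exp(3*s) ds, so v = exp(3*s)/3.
Apply parts 4 times (tabular method): alternate signs, differentiate u down to 0, integrate dv up.

(27*s**4 - 117*s**3 + 9*s**2 + 48*s - 43)*exp(3*s)/81 + C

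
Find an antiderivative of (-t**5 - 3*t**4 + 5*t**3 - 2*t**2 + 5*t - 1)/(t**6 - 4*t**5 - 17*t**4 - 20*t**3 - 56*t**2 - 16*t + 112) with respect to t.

Factor the denominator: (t - 7)*(t - 1)*(t + 2)**2*(t**2 + 4).
Partial-fraction decomposition: -(869*t + 1684)/(4240*(t**2 + 4)) + 109/(1296*(t + 2)) - 25/(72*(t + 2)**2) - 1/(90*(t - 1)) - 7453/(8586*(t - 7)).
Integrate each term; A/(t−a) gives A·log|t−a|; the (Bt+D)/(t²+p²) term gives a log and an atan.

-7453*log(t - 7)/8586 - log(t - 1)/90 + 109*log(t + 2)/1296 - 869*log(t**2 + 4)/8480 - 421*atan(t/2)/2120 + 25/(72*t + 144) + C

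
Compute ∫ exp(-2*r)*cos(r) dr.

exp(-2*r)*sin(r)/5 - 2*exp(-2*r)*cos(r)/5 + C

Let I denote the integral. Integrate by parts with u = cos(r), dv = exp(-2*r) dr, so v = -exp(-2*r)/2: I = -exp(-2*r)*cos(r)/2 − (1/2)·∫ exp(-2*r)*sin(r) dr.
Apply parts again with u = sin(r), dv = exp(-2*r) dr: ∫ exp(-2*r)*sin(r) dr = -exp(-2*r)*sin(r)/2 + (1/2)·I. Substituting back brings back I: I = exp(-2*r)*sin(r)/4 - exp(-2*r)*cos(r)/2 − (1/4)·I.
Solving for I: (1 + 1/4)·I equals the remaining terms, so I = (4/5)·(exp(-2*r)*sin(r)/4 - exp(-2*r)*cos(r)/2).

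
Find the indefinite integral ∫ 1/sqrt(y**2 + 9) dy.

log(y + sqrt(y**2 + 9)) + C

Substitute y = 3·tan(θ), so dy = 3·sec(θ)^2 dθ and the radical becomes sqrt(y**2 + 9) = 3·sec(θ) by the Pythagorean identity.
Integrate the resulting trig expression in θ, then back-substitute tan(θ) = y/3, sec(θ) = sqrt(y**2 + 9)/3 (absorbing any constant into C).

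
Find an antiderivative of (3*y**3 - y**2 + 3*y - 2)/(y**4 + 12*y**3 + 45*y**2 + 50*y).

-log(y)/25 + 2*log(y + 2) + 26*log(y + 5)/25 + 139/(5*y + 25) + C

Factor the denominator: y*(y + 2)*(y + 5)**2.
Partial-fraction decomposition: 26/(25*(y + 5)) - 139/(5*(y + 5)**2) + 2/(y + 2) - 1/(25*y).
Integrate each term; A/(y−a) gives A·log|y−a|; A/(y−a)² gives −A/(y−a).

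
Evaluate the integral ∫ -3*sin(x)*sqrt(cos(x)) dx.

Let u = cos(x), so du = (-sin(x)) dx.
Rewriting, the integral becomes 3·∫ √u du = 3·(2/3)u^(3/2).
Substituting back, u = cos(x).

2*cos(x)**(3/2) + C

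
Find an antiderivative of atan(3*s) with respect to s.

Use integration by parts with u = arctan(3*s), dv = ds.
Then du = 3/(9*s**2 + 1) ds.

s*atan(3*s) - log(9*s**2 + 1)/6 + C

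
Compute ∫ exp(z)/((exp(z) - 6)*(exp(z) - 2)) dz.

log(exp(z) - 6)/4 - log(exp(z) - 2)/4 + C

Let u = e^z, du = e^z dz.
The integral becomes ∫ du/((u-6)(u-2)); decompose into partial fractions.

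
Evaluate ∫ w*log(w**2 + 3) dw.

Let u = w**2 + 3, so du = (2*w) dw.
The integral becomes (1/2)·∫ log(u) du; integrate by parts with u′=log(u), dv′=du.

w**2*log(w**2 + 3)/2 - w**2/2 + 3*log(w**2 + 3)/2 + C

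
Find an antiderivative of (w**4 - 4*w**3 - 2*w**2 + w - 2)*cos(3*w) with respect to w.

Use integration by parts with u = w**4 - 4*w**3 - 2*w**2 + w - 2, dv = cos(3*w) dw, so v = sin(3*w)/3.
Apply parts 4 times (tabular method): alternate signs, differentiate u down to 0, integrate dv up.

w**4*sin(3*w)/3 - 4*w**3*sin(3*w)/3 + 4*w**3*cos(3*w)/9 - 10*w**2*sin(3*w)/9 - 4*w**2*cos(3*w)/3 + 11*w*sin(3*w)/9 - 20*w*cos(3*w)/27 - 34*sin(3*w)/81 + 11*cos(3*w)/27 + C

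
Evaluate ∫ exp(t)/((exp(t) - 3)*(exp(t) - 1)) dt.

log(exp(t) - 3)/2 - log(exp(t) - 1)/2 + C

Let u = e^t, du = e^t dt.
The integral becomes ∫ du/((u-1)(u-3)); decompose into partial fractions.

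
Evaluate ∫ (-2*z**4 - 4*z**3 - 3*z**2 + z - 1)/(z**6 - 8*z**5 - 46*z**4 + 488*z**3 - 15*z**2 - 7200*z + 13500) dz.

Factor the denominator: (z - 6)*(z - 5)**2*(z - 3)*(z + 5)*(z + 6).
Partial-fraction decomposition: 1843/(13068*(z + 6)) - 831/(8800*(z + 5)) + 295/(864*(z - 3)) + 26013/(3025*(z - 5)) + 1821/(220*(z - 5)**2) - 3559/(396*(z - 6)).
Integrate each term; A/(z−a) gives A·log|z−a|; A/(z−a)² gives −A/(z−a).

-3559*log(z - 6)/396 + 26013*log(z - 5)/3025 + 295*log(z - 3)/864 - 831*log(z + 5)/8800 + 1843*log(z + 6)/13068 - 1821/(220*z - 1100) + C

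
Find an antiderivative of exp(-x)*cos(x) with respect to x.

exp(-x)*sin(x)/2 - exp(-x)*cos(x)/2 + C

Let I denote the integral. Integrate by parts with u = cos(x), dv = exp(-x) dx, so v = -exp(-x): I = -exp(-x)*cos(x) − ∫ exp(-x)*sin(x) dx.
Apply parts again with u = sin(x), dv = exp(-x) dx: ∫ exp(-x)*sin(x) dx = -exp(-x)*sin(x) + I. Substituting back brings back I: I = exp(-x)*sin(x) - exp(-x)*cos(x) − I.
Solving for I: (1 + 1)·I equals the remaining terms, so I = (1/2)·(exp(-x)*sin(x) - exp(-x)*cos(x)).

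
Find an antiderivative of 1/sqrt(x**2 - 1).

log(x + sqrt(x**2 - 1)) + C

Substitute x = sec(θ), so dx = sec(θ)*tan(θ) dθ and the radical becomes sqrt(x**2 - 1) = tan(θ) by the Pythagorean identity.
Integrate the resulting trig expression in θ, then back-substitute sec(θ) = x, tan(θ) = sqrt(x**2 - 1) (absorbing any constant into C).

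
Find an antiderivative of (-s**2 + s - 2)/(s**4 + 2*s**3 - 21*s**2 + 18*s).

Factor the denominator: s*(s - 3)*(s - 1)*(s + 6).
Partial-fraction decomposition: 22/(189*(s + 6)) + 1/(7*(s - 1)) - 4/(27*(s - 3)) - 1/(9*s).
Integrate each term: A/(s−a) contributes A·log|s−a|.

-log(s)/9 - 4*log(s - 3)/27 + log(s - 1)/7 + 22*log(s + 6)/189 + C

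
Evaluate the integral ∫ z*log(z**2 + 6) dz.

Let u = z**2 + 6, so du = (2*z) dz.
The integral becomes (1/2)·∫ log(u) du; integrate by parts with u′=log(u), dv′=du.

z**2*log(z**2 + 6)/2 - z**2/2 + 3*log(z**2 + 6) + C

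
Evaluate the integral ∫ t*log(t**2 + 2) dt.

t**2*log(t**2 + 2)/2 - t**2/2 + log(t**2 + 2) + C

Let u = t**2 + 2, so du = (2*t) dt.
The integral becomes (1/2)·∫ log(u) du; integrate by parts with u′=log(u), dv′=du.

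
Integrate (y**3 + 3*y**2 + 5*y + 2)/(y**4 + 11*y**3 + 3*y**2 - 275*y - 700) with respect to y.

Factor the denominator: (y - 5)*(y + 4)*(y + 5)*(y + 7).
Partial-fraction decomposition: 229/(72*(y + 7)) - 73/(20*(y + 5)) + 34/(27*(y + 4)) + 227/(1080*(y - 5)).
Integrate each term: A/(y−a) contributes A·log|y−a|.

227*log(y - 5)/1080 + 34*log(y + 4)/27 - 73*log(y + 5)/20 + 229*log(y + 7)/72 + C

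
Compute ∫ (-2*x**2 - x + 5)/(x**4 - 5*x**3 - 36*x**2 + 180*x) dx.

log(x)/36 - 73*log(x - 6)/72 + 10*log(x - 5)/11 + 61*log(x + 6)/792 + C

Factor the denominator: x*(x - 6)*(x - 5)*(x + 6).
Partial-fraction decomposition: 61/(792*(x + 6)) + 10/(11*(x - 5)) - 73/(72*(x - 6)) + 1/(36*x).
Integrate each term: A/(x−a) contributes A·log|x−a|.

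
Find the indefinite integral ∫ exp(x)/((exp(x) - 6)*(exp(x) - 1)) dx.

Let u = e^x, du = e^x dx.
The integral becomes ∫ du/((u-1)(u-6)); decompose into partial fractions.

log(exp(x) - 6)/5 - log(exp(x) - 1)/5 + C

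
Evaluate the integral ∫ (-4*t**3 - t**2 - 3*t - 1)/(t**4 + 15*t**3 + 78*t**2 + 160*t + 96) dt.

Factor the denominator: (t + 1)*(t + 4)**2*(t + 6).
Partial-fraction decomposition: -169/(4*(t + 6)) + 1373/(36*(t + 4)) - 251/(6*(t + 4)**2) + 1/(9*(t + 1)).
Integrate each term; A/(t−a) gives A·log|t−a|; A/(t−a)² gives −A/(t−a).

log(t + 1)/9 + 1373*log(t + 4)/36 - 169*log(t + 6)/4 + 251/(6*t + 24) + C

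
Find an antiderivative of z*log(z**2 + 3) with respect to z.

Let u = z**2 + 3, so du = (2*z) dz.
The integral becomes (1/2)·∫ log(u) du; integrate by parts with u′=log(u), dv′=du.

z**2*log(z**2 + 3)/2 - z**2/2 + 3*log(z**2 + 3)/2 + C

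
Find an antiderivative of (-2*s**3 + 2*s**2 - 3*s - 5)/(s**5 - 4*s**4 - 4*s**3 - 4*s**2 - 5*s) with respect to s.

log(s) - 11*log(s - 5)/39 + log(s + 1)/6 - 23*log(s**2 + 1)/52 - 11*atan(s)/26 + C

Factor the denominator: s*(s - 5)*(s + 1)*(s**2 + 1).
Partial-fraction decomposition: -(23*s + 11)/(26*(s**2 + 1)) + 1/(6*(s + 1)) - 11/(39*(s - 5)) + 1/s.
Integrate each term; A/(s−a) gives A·log|s−a|; the (Bs+D)/(s²+p²) term gives a log and an atan.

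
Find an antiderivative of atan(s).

s*atan(s) - log(s**2 + 1)/2 + C

Use integration by parts with u = arctan(s), dv = ds.
Then du = 1/(s**2 + 1) ds.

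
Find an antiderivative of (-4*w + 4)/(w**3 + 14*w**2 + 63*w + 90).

8*log(w + 3)/3 - 12*log(w + 5) + 28*log(w + 6)/3 + C

Factor the denominator: (w + 3)*(w + 5)*(w + 6).
Partial-fraction decomposition: 28/(3*(w + 6)) - 12/(w + 5) + 8/(3*(w + 3)).
Integrate each term: A/(w−a) contributes A·log|w−a|.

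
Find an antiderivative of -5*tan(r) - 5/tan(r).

-5*log(tan(r)) + C

Let u = tan(r), so du = (tan(r)**2 + 1) dr.
Rewriting, the integral becomes -5·∫ 1/u du = -5·log(u).
Substituting back, u = tan(r).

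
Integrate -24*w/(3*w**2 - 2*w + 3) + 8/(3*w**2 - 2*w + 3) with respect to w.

-4*log(3*w**2 - 2*w + 3) + C

Let u = 3*w**2 - 2*w + 3, so du = (6*w - 2) dw.
Rewriting, the integral becomes -4·∫ 1/u du = -4·log(u).
Substituting back, u = 3*w**2 - 2*w + 3.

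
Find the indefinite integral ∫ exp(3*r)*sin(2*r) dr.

3*exp(3*r)*sin(2*r)/13 - 2*exp(3*r)*cos(2*r)/13 + C

Let I denote the integral. Integrate by parts with u = sin(2*r), dv = exp(3*r) dr, so v = exp(3*r)/3: I = exp(3*r)*sin(2*r)/3 − (2/3)·∫ exp(3*r)*cos(2*r) dr.
Apply parts again with u = cos(2*r), dv = exp(3*r) dr: ∫ exp(3*r)*cos(2*r) dr = exp(3*r)*cos(2*r)/3 + (2/3)·I. Substituting back brings back I: I = exp(3*r)*sin(2*r)/3 - 2*exp(3*r)*cos(2*r)/9 − (4/9)·I.
Solving for I: (1 + 4/9)·I equals the remaining terms, so I = (9/13)·(exp(3*r)*sin(2*r)/3 - 2*exp(3*r)*cos(2*r)/9).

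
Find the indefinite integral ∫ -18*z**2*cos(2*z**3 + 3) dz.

Let u = 2*z**3 + 3, so du = (6*z**2) dz.
Rewriting, the integral becomes -3·∫ cos(u) du = -3·sin(u).
Substituting back, u = 2*z**3 + 3.

-3*sin(2*z**3 + 3) + C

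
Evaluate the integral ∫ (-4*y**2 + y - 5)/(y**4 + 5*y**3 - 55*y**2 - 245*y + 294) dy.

-97*log(y - 7)/546 + log(y - 1)/42 - 155*log(y + 6)/91 + 13*log(y + 7)/7 + C

Factor the denominator: (y - 7)*(y - 1)*(y + 6)*(y + 7).
Partial-fraction decomposition: 13/(7*(y + 7)) - 155/(91*(y + 6)) + 1/(42*(y - 1)) - 97/(546*(y - 7)).
Integrate each term: A/(y−a) contributes A·log|y−a|.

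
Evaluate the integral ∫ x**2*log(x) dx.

x**3*log(x)/3 - x**3/9 + C

Use integration by parts with u = log(x), dv = x**2 dx.
Then du = 1/x dx and v = x**3/3.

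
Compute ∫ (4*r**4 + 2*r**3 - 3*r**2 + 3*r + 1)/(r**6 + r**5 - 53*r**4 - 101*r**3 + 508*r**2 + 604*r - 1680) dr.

2033*log(r - 7)/6600 - 559*log(r - 2)/4900 - 47*log(r + 3)/100 + 93*log(r + 4)/44 - 2161*log(r + 5)/1176 + 1/(14*r - 28) + C

Factor the denominator: (r - 7)*(r - 2)**2*(r + 3)*(r + 4)*(r + 5).
Partial-fraction decomposition: -2161/(1176*(r + 5)) + 93/(44*(r + 4)) - 47/(100*(r + 3)) - 559/(4900*(r - 2)) - 1/(14*(r - 2)**2) + 2033/(6600*(r - 7)).
Integrate each term; A/(r−a) gives A·log|r−a|; A/(r−a)² gives −A/(r−a).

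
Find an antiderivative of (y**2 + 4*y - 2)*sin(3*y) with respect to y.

Use integration by parts with u = y**2 + 4*y - 2, dv = sin(3*y) dy, so v = -cos(3*y)/3.
Apply parts 2 times (tabular method): alternate signs, differentiate u down to 0, integrate dv up.

-y**2*cos(3*y)/3 + 2*y*sin(3*y)/9 - 4*y*cos(3*y)/3 + 4*sin(3*y)/9 + 20*cos(3*y)/27 + C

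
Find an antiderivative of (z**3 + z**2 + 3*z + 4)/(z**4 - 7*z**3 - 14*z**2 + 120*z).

Factor the denominator: z*(z - 6)*(z - 5)*(z + 4).
Partial-fraction decomposition: 7/(45*(z + 4)) - 169/(45*(z - 5)) + 137/(30*(z - 6)) + 1/(30*z).
Integrate each term: A/(z−a) contributes A·log|z−a|.

log(z)/30 + 137*log(z - 6)/30 - 169*log(z - 5)/45 + 7*log(z + 4)/45 + C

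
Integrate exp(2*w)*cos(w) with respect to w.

Let I denote the integral. Integrate by parts with u = cos(w), dv = exp(2*w) dw, so v = exp(2*w)/2: I = exp(2*w)*cos(w)/2 + (1/2)·∫ exp(2*w)*sin(w) dw.
Apply parts again with u = sin(w), dv = exp(2*w) dw: ∫ exp(2*w)*sin(w) dw = exp(2*w)*sin(w)/2 − (1/2)·I. Substituting back brings back I: I = exp(2*w)*sin(w)/4 + exp(2*w)*cos(w)/2 − (1/4)·I.
Solving for I: (1 + 1/4)·I equals the remaining terms, so I = (4/5)·(exp(2*w)*sin(w)/4 + exp(2*w)*cos(w)/2).

exp(2*w)*sin(w)/5 + 2*exp(2*w)*cos(w)/5 + C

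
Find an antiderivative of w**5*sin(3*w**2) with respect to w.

-w**4*cos(3*w**2)/6 + w**2*sin(3*w**2)/9 + cos(3*w**2)/27 + C

Let u = w², du = 2w dw; rewrite as (1/2)∫ u^2·sin(3u) du.
Now integrate by parts 2 times.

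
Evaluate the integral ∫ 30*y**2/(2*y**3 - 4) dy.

5*log(2*y**3 - 4) + C

Let u = 2*y**3 - 4, so du = (6*y**2) dy.
Rewriting, the integral becomes 5·∫ 1/u du = 5·log(u).
Substituting back, u = 2*y**3 - 4.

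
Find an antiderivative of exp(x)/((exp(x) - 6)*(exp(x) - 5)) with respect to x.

Let u = e^x, du = e^x dx.
The integral becomes ∫ du/((u-5)(u-6)); decompose into partial fractions.

log(exp(x) - 6) - log(exp(x) - 5) + C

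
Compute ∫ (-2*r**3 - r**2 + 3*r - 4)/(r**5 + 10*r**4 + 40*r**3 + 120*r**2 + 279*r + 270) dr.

2*log(r + 2)/39 - 8*log(r + 3)/9 + 103*log(r + 5)/102 - 685*log(r**2 + 9)/7956 + 643*atan(r/3)/3978 + C

Factor the denominator: (r + 2)*(r + 3)*(r + 5)*(r**2 + 9).
Partial-fraction decomposition: -(685*r - 1929)/(3978*(r**2 + 9)) + 103/(102*(r + 5)) - 8/(9*(r + 3)) + 2/(39*(r + 2)).
Integrate each term; A/(r−a) gives A·log|r−a|; the (Br+D)/(r²+p²) term gives a log and an atan.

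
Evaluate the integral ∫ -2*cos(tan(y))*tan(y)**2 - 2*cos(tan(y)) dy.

-2*sin(tan(y)) + C

Let u = tan(y), so du = (tan(y)**2 + 1) dy.
Rewriting, the integral becomes -2·∫ cos(u) du = -2·sin(u).
Substituting back, u = tan(y).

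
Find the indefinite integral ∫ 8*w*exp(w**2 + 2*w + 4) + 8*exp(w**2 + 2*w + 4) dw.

4*exp(w**2 + 2*w + 4) + C

Let u = w**2 + 2*w + 4, so du = (2*w + 2) dw.
Rewriting, the integral becomes 4·∫ e^u du = 4·e^u.
Substituting back, u = w**2 + 2*w + 4.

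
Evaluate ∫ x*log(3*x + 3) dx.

Use integration by parts with u = log(3*x + 3), dv = x dx.
Then du = 3/(3*x + 3) dx and v = x**2/2.

x**2*log(3*x + 3)/2 - x**2/4 + x/2 - log(x + 1)/2 + C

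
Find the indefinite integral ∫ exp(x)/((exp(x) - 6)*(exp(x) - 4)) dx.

log(exp(x) - 6)/2 - log(exp(x) - 4)/2 + C

Let u = e^x, du = e^x dx.
The integral becomes ∫ du/((u-4)(u-6)); decompose into partial fractions.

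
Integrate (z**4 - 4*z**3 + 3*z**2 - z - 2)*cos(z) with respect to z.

Use integration by parts with u = z**4 - 4*z**3 + 3*z**2 - z - 2, dv = cos(z) dz, so v = sin(z).
Apply parts 4 times (tabular method): alternate signs, differentiate u down to 0, integrate dv up.

z**4*sin(z) - 4*z**3*sin(z) + 4*z**3*cos(z) - 9*z**2*sin(z) - 12*z**2*cos(z) + 23*z*sin(z) - 18*z*cos(z) + 16*sin(z) + 23*cos(z) + C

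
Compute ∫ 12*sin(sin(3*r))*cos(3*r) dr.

Let u = sin(3*r), so du = (3*cos(3*r)) dr.
Rewriting, the integral becomes 4·∫ sin(u) du = 4·-cos(u).
Substituting back, u = sin(3*r).

-4*cos(sin(3*r)) + C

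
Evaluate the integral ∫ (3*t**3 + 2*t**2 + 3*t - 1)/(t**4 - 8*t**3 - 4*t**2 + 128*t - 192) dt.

737*log(t - 6)/80 - 235*log(t - 4)/32 + 37*log(t - 2)/48 + 173*log(t + 4)/480 + C

Factor the denominator: (t - 6)*(t - 4)*(t - 2)*(t + 4).
Partial-fraction decomposition: 173/(480*(t + 4)) + 37/(48*(t - 2)) - 235/(32*(t - 4)) + 737/(80*(t - 6)).
Integrate each term: A/(t−a) contributes A·log|t−a|.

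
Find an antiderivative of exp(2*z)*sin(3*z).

2*exp(2*z)*sin(3*z)/13 - 3*exp(2*z)*cos(3*z)/13 + C

Let I denote the integral. Integrate by parts with u = sin(3*z), dv = exp(2*z) dz, so v = exp(2*z)/2: I = exp(2*z)*sin(3*z)/2 − (3/2)·∫ exp(2*z)*cos(3*z) dz.
Apply parts again with u = cos(3*z), dv = exp(2*z) dz: ∫ exp(2*z)*cos(3*z) dz = exp(2*z)*cos(3*z)/2 + (3/2)·I. Substituting back brings back I: I = exp(2*z)*sin(3*z)/2 - 3*exp(2*z)*cos(3*z)/4 − (9/4)·I.
Solving for I: (1 + 9/4)·I equals the remaining terms, so I = (4/13)·(exp(2*z)*sin(3*z)/2 - 3*exp(2*z)*cos(3*z)/4).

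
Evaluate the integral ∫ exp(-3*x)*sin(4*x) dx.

-3*exp(-3*x)*sin(4*x)/25 - 4*exp(-3*x)*cos(4*x)/25 + C

Let I denote the integral. Integrate by parts with u = sin(4*x), dv = exp(-3*x) dx, so v = -exp(-3*x)/3: I = -exp(-3*x)*sin(4*x)/3 + (4/3)·∫ exp(-3*x)*cos(4*x) dx.
Apply parts again with u = cos(4*x), dv = exp(-3*x) dx: ∫ exp(-3*x)*cos(4*x) dx = -exp(-3*x)*cos(4*x)/3 − (4/3)·I. Substituting back brings back I: I = -exp(-3*x)*sin(4*x)/3 - 4*exp(-3*x)*cos(4*x)/9 − (16/9)·I.
Solving for I: (1 + 16/9)·I equals the remaining terms, so I = (9/25)·(-exp(-3*x)*sin(4*x)/3 - 4*exp(-3*x)*cos(4*x)/9).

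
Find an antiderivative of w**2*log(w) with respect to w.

Use integration by parts with u = log(w), dv = w**2 dw.
Then du = 1/w dw and v = w**3/3.

w**3*log(w)/3 - w**3/9 + C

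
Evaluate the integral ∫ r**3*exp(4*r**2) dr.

(4*r**2 - 1)*exp(4*r**2)/32 + C

Let u = r², du = 2r dr; rewrite as (1/2)∫ u^1·exp(4u) du.
Now integrate by parts 1 time.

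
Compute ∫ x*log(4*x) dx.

Use integration by parts with u = log(4*x), dv = x dx.
Then du = 1/x dx and v = x**2/2.

x**2*(log(x) + 2*log(2))/2 - x**2/4 + C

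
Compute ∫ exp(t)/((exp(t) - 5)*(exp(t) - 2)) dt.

Let u = e^t, du = e^t dt.
The integral becomes ∫ du/((u-2)(u-5)); decompose into partial fractions.

log(exp(t) - 5)/3 - log(exp(t) - 2)/3 + C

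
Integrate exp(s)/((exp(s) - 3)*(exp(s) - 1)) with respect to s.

Let u = e^s, du = e^s ds.
The integral becomes ∫ du/((u-1)(u-3)); decompose into partial fractions.

log(exp(s) - 3)/2 - log(exp(s) - 1)/2 + C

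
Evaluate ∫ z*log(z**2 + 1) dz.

Let u = z**2 + 1, so du = (2*z) dz.
The integral becomes (1/2)·∫ log(u) du; integrate by parts with u′=log(u), dv′=du.

z**2*log(z**2 + 1)/2 - z**2/2 + log(z**2 + 1)/2 + C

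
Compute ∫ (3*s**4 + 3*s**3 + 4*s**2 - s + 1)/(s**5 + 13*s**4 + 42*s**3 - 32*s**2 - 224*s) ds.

-log(s)/224 + 29*log(s - 2)/216 - 2413*log(s + 4)/288 + 2126*log(s + 7)/189 - 215/(24*s + 96) + C

Factor the denominator: s*(s - 2)*(s + 4)**2*(s + 7).
Partial-fraction decomposition: 2126/(189*(s + 7)) - 2413/(288*(s + 4)) + 215/(24*(s + 4)**2) + 29/(216*(s - 2)) - 1/(224*s).
Integrate each term; A/(s−a) gives A·log|s−a|; A/(s−a)² gives −A/(s−a).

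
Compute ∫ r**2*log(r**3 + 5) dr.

r**3*log(r**3 + 5)/3 - r**3/3 + 5*log(r**3 + 5)/3 + C

Let u = r**3 + 5, so du = (3*r**2) dr.
The integral becomes (1/3)·∫ log(u) du; integrate by parts with u′=log(u), dv′=du.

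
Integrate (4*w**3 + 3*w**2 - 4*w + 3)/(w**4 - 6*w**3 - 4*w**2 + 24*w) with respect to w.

Factor the denominator: w*(w - 6)*(w - 2)*(w + 2).
Partial-fraction decomposition: 9/(64*(w + 2)) - 39/(32*(w - 2)) + 317/(64*(w - 6)) + 1/(8*w).
Integrate each term: A/(w−a) contributes A·log|w−a|.

log(w)/8 + 317*log(w - 6)/64 - 39*log(w - 2)/32 + 9*log(w + 2)/64 + C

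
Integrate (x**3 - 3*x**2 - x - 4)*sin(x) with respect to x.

-x**3*cos(x) + 3*x**2*sin(x) + 3*x**2*cos(x) - 6*x*sin(x) + 7*x*cos(x) - 7*sin(x) - 2*cos(x) + C

Use integration by parts with u = x**3 - 3*x**2 - x - 4, dv = sin(x) dx, so v = -cos(x).
Apply parts 3 times (tabular method): alternate signs, differentiate u down to 0, integrate dv up.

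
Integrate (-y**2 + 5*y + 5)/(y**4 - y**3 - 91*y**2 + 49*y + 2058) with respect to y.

Factor the denominator: (y - 7)**2*(y + 6)*(y + 7).
Partial-fraction decomposition: 79/(196*(y + 7)) - 61/(169*(y + 6)) - 1395/(33124*(y - 7)) - 9/(182*(y - 7)**2).
Integrate each term; A/(y−a) gives A·log|y−a|; A/(y−a)² gives −A/(y−a).

-1395*log(y - 7)/33124 - 61*log(y + 6)/169 + 79*log(y + 7)/196 + 9/(182*y - 1274) + C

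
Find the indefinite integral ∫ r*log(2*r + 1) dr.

r**2*log(2*r + 1)/2 - r**2/4 + r/4 - log(2*r + 1)/8 + C

Use integration by parts with u = log(2*r + 1), dv = r dr.
Then du = 2/(2*r + 1) dr and v = r**2/2.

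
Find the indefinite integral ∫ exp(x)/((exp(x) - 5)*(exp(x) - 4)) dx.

Let u = e^x, du = e^x dx.
The integral becomes ∫ du/((u-5)(u-4)); decompose into partial fractions.

log(exp(x) - 5) - log(exp(x) - 4) + C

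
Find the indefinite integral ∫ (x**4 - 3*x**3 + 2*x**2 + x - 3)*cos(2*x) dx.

x**4*sin(2*x)/2 - 3*x**3*sin(2*x)/2 + x**3*cos(2*x) - x**2*sin(2*x)/2 - 9*x**2*cos(2*x)/4 + 11*x*sin(2*x)/4 - x*cos(2*x)/2 - 5*sin(2*x)/4 + 11*cos(2*x)/8 + C

Use integration by parts with u = x**4 - 3*x**3 + 2*x**2 + x - 3, dv = cos(2*x) dx, so v = sin(2*x)/2.
Apply parts 4 times (tabular method): alternate signs, differentiate u down to 0, integrate dv up.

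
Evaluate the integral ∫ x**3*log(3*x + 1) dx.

Use integration by parts with u = log(3*x + 1), dv = x**3 dx.
Then du = 3/(3*x + 1) dx and v = x**4/4.

x**4*log(3*x + 1)/4 - x**4/16 + x**3/36 - x**2/72 + x/108 - log(3*x + 1)/324 + C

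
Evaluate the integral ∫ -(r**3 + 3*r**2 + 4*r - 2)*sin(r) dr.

Use integration by parts with u = r**3 + 3*r**2 + 4*r - 2, dv = -sin(r) dr, so v = cos(r).
Apply parts 3 times (tabular method): alternate signs, differentiate u down to 0, integrate dv up.

r**3*cos(r) - 3*r**2*sin(r) + 3*r**2*cos(r) - 6*r*sin(r) - 2*r*cos(r) + 2*sin(r) - 8*cos(r) + C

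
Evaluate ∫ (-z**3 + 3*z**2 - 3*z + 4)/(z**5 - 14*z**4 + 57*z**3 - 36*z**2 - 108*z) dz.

-log(z)/27 + 4*log(z - 6)/147 - 5*log(z - 3)/108 + 11*log(z + 1)/196 + 61/(63*z - 378) + C

Factor the denominator: z*(z - 6)**2*(z - 3)*(z + 1).
Partial-fraction decomposition: 11/(196*(z + 1)) - 5/(108*(z - 3)) + 4/(147*(z - 6)) - 61/(63*(z - 6)**2) - 1/(27*z).
Integrate each term; A/(z−a) gives A·log|z−a|; A/(z−a)² gives −A/(z−a).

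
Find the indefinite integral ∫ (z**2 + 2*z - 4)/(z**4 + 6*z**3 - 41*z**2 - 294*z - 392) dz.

59*log(z - 7)/1386 + 2*log(z + 2)/45 + 2*log(z + 4)/33 - 31*log(z + 7)/210 + C

Factor the denominator: (z - 7)*(z + 2)*(z + 4)*(z + 7).
Partial-fraction decomposition: -31/(210*(z + 7)) + 2/(33*(z + 4)) + 2/(45*(z + 2)) + 59/(1386*(z - 7)).
Integrate each term: A/(z−a) contributes A·log|z−a|.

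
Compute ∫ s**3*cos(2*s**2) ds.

Let u = s², du = 2s ds; rewrite as (1/2)∫ u^1·cos(2u) du.
Now integrate by parts 1 time.

s**2*sin(2*s**2)/4 + cos(2*s**2)/8 + C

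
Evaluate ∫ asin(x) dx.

x*asin(x) + sqrt(-x**2 + 1) + C

Use integration by parts with u = arcsin(x), dv = dx.
Then du = 1/sqrt(-x**2 + 1) dx.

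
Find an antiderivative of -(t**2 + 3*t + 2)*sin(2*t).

Use integration by parts with u = t**2 + 3*t + 2, dv = -sin(2*t) dt, so v = cos(2*t)/2.
Apply parts 2 times (tabular method): alternate signs, differentiate u down to 0, integrate dv up.

t**2*cos(2*t)/2 - t*sin(2*t)/2 + 3*t*cos(2*t)/2 - 3*sin(2*t)/4 + 3*cos(2*t)/4 + C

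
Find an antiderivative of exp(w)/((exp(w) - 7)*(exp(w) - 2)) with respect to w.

Let u = e^w, du = e^w dw.
The integral becomes ∫ du/((u-2)(u-7)); decompose into partial fractions.

log(exp(w) - 7)/5 - log(exp(w) - 2)/5 + C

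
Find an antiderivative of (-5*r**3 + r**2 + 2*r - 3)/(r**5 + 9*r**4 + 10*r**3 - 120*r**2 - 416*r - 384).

Factor the denominator: (r - 4)*(r + 2)*(r + 3)*(r + 4)**2.
Partial-fraction decomposition: -2257/(128*(r + 4)) - 325/(16*(r + 4)**2) + 135/(7*(r + 3)) - 37/(24*(r + 2)) - 299/(2688*(r - 4)).
Integrate each term; A/(r−a) gives A·log|r−a|; A/(r−a)² gives −A/(r−a).

-299*log(r - 4)/2688 - 37*log(r + 2)/24 + 135*log(r + 3)/7 - 2257*log(r + 4)/128 + 325/(16*r + 64) + C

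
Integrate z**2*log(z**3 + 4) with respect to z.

z**3*log(z**3 + 4)/3 - z**3/3 + 4*log(z**3 + 4)/3 + C

Let u = z**3 + 4, so du = (3*z**2) dz.
The integral becomes (1/3)·∫ log(u) du; integrate by parts with u′=log(u), dv′=du.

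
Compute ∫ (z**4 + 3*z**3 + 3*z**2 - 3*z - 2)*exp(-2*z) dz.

(-4*z**4 - 20*z**3 - 42*z**2 - 30*z - 7)*exp(-2*z)/8 + C

Use integration by parts with u = z**4 + 3*z**3 + 3*z**2 - 3*z - 2, dv = exp(-2*z) dz, so v = -exp(-2*z)/2.
Apply parts 4 times (tabular method): alternate signs, differentiate u down to 0, integrate dv up.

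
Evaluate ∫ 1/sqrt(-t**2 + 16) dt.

asin(t/4) + C

Substitute t = 4·sin(θ), so dt = 4·cos(θ) dθ and the radical becomes sqrt(-t**2 + 16) = 4·cos(θ) by the Pythagorean identity.
Integrate the resulting trig expression in θ, then back-substitute θ = asin(t/4), sin(θ) = t/4, cos(θ) = sqrt(-t**2 + 16)/4 (absorbing any constant into C).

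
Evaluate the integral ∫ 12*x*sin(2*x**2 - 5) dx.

-3*cos(2*x**2 - 5) + C

Let u = 2*x**2 - 5, so du = (4*x) dx.
Rewriting, the integral becomes 3·∫ sin(u) du = 3·-cos(u).
Substituting back, u = 2*x**2 - 5.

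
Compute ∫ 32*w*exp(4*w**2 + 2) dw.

4*exp(4*w**2 + 2) + C

Let u = 4*w**2 + 2, so du = (8*w) dw.
Rewriting, the integral becomes 4·∫ e^u du = 4·e^u.
Substituting back, u = 4*w**2 + 2.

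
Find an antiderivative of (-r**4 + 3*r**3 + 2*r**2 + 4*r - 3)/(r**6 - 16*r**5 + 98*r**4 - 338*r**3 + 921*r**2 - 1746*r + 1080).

-37*log(r - 6)/30 + 183*log(r - 5)/136 - 19*log(r - 4)/150 - log(r - 1)/120 + 29*log(r**2 + 9)/2550 + 53*atan(r/3)/850 + C

Factor the denominator: (r - 6)*(r - 5)*(r - 4)*(r - 1)*(r**2 + 9).
Partial-fraction decomposition: (58*r + 477)/(2550*(r**2 + 9)) - 1/(120*(r - 1)) - 19/(150*(r - 4)) + 183/(136*(r - 5)) - 37/(30*(r - 6)).
Integrate each term; A/(r−a) gives A·log|r−a|; the (Br+D)/(r²+p²) term gives a log and an atan.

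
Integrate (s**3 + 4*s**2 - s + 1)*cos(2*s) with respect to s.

Use integration by parts with u = s**3 + 4*s**2 - s + 1, dv = cos(2*s) ds, so v = sin(2*s)/2.
Apply parts 3 times (tabular method): alternate signs, differentiate u down to 0, integrate dv up.

s**3*sin(2*s)/2 + 2*s**2*sin(2*s) + 3*s**2*cos(2*s)/4 - 5*s*sin(2*s)/4 + 2*s*cos(2*s) - sin(2*s)/2 - 5*cos(2*s)/8 + C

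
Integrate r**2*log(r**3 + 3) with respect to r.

r**3*log(r**3 + 3)/3 - r**3/3 + log(r**3 + 3) + C

Let u = r**3 + 3, so du = (3*r**2) dr.
The integral becomes (1/3)·∫ log(u) du; integrate by parts with u′=log(u), dv′=du.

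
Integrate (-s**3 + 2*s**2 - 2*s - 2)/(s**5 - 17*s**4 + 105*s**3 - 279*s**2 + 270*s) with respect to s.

-log(s)/135 - 79*log(s - 6)/27 + 87*log(s - 5)/20 - 17*log(s - 3)/12 + 17/(18*s - 54) + C

Factor the denominator: s*(s - 6)*(s - 5)*(s - 3)**2.
Partial-fraction decomposition: -17/(12*(s - 3)) - 17/(18*(s - 3)**2) + 87/(20*(s - 5)) - 79/(27*(s - 6)) - 1/(135*s).
Integrate each term; A/(s−a) gives A·log|s−a|; A/(s−a)² gives −A/(s−a).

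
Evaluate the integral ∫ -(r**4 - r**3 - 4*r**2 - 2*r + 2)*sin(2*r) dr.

Use integration by parts with u = r**4 - r**3 - 4*r**2 - 2*r + 2, dv = -sin(2*r) dr, so v = cos(2*r)/2.
Apply parts 4 times (tabular method): alternate signs, differentiate u down to 0, integrate dv up.

r**4*cos(2*r)/2 - r**3*sin(2*r) - r**3*cos(2*r)/2 + 3*r**2*sin(2*r)/4 - 7*r**2*cos(2*r)/2 + 7*r*sin(2*r)/2 - r*cos(2*r)/4 + sin(2*r)/8 + 11*cos(2*r)/4 + C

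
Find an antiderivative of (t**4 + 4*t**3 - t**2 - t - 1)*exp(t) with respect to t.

Use integration by parts with u = t**4 + 4*t**3 - t**2 - t - 1, dv = exp(t) dt, so v = exp(t).
Apply parts 4 times (tabular method): alternate signs, differentiate u down to 0, integrate dv up.

(t**4 - t**2 + t - 2)*exp(t) + C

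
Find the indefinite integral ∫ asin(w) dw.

w*asin(w) + sqrt(-w**2 + 1) + C

Use integration by parts with u = arcsin(w), dv = dw.
Then du = 1/sqrt(-w**2 + 1) dw.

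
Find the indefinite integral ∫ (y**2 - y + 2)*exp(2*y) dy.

(y**2 - 2*y + 3)*exp(2*y)/2 + C

Use integration by parts with u = y**2 - y + 2, dv = exp(2*y) dy, so v = exp(2*y)/2.
Apply parts 2 times (tabular method): alternate signs, differentiate u down to 0, integrate dv up.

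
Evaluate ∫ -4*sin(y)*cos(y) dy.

Let u = cos(y), so du = (-sin(y)) dy.
Rewriting, the integral becomes 4·∫ u^1 du = 4·u^2/2.
Substituting back, u = cos(y).

2*cos(y)**2 + C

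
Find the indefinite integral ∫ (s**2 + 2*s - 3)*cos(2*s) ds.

Use integration by parts with u = s**2 + 2*s - 3, dv = cos(2*s) ds, so v = sin(2*s)/2.
Apply parts 2 times (tabular method): alternate signs, differentiate u down to 0, integrate dv up.

s**2*sin(2*s)/2 + s*sin(2*s) + s*cos(2*s)/2 - 7*sin(2*s)/4 + cos(2*s)/2 + C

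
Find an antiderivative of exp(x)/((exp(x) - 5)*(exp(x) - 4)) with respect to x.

Let u = e^x, du = e^x dx.
The integral becomes ∫ du/((u-4)(u-5)); decompose into partial fractions.

log(exp(x) - 5) - log(exp(x) - 4) + C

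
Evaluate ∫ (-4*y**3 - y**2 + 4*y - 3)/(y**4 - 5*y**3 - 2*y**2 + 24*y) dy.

-log(y)/8 - 259*log(y - 4)/24 + 36*log(y - 3)/5 - 17*log(y + 2)/60 + C

Factor the denominator: y*(y - 4)*(y - 3)*(y + 2).
Partial-fraction decomposition: -17/(60*(y + 2)) + 36/(5*(y - 3)) - 259/(24*(y - 4)) - 1/(8*y).
Integrate each term: A/(y−a) contributes A·log|y−a|.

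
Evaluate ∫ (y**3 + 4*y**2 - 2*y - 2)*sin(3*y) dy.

-y**3*cos(3*y)/3 + y**2*sin(3*y)/3 - 4*y**2*cos(3*y)/3 + 8*y*sin(3*y)/9 + 8*y*cos(3*y)/9 - 8*sin(3*y)/27 + 26*cos(3*y)/27 + C

Use integration by parts with u = y**3 + 4*y**2 - 2*y - 2, dv = sin(3*y) dy, so v = -cos(3*y)/3.
Apply parts 3 times (tabular method): alternate signs, differentiate u down to 0, integrate dv up.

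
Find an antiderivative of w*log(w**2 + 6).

w**2*log(w**2 + 6)/2 - w**2/2 + 3*log(w**2 + 6) + C

Let u = w**2 + 6, so du = (2*w) dw.
The integral becomes (1/2)·∫ log(u) du; integrate by parts with u′=log(u), dv′=du.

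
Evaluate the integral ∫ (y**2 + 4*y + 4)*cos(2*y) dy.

y**2*sin(2*y)/2 + 2*y*sin(2*y) + y*cos(2*y)/2 + 7*sin(2*y)/4 + cos(2*y) + C

Use integration by parts with u = y**2 + 4*y + 4, dv = cos(2*y) dy, so v = sin(2*y)/2.
Apply parts 2 times (tabular method): alternate signs, differentiate u down to 0, integrate dv up.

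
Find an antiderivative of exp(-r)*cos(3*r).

3*exp(-r)*sin(3*r)/10 - exp(-r)*cos(3*r)/10 + C

Let I denote the integral. Integrate by parts with u = cos(3*r), dv = exp(-r) dr, so v = -exp(-r): I = -exp(-r)*cos(3*r) − 3·∫ exp(-r)*sin(3*r) dr.
Apply parts again with u = sin(3*r), dv = exp(-r) dr: ∫ exp(-r)*sin(3*r) dr = -exp(-r)*sin(3*r) + 3·I. Substituting back brings back I: I = 3*exp(-r)*sin(3*r) - exp(-r)*cos(3*r) − 9·I.
Solving for I: (1 + 9)·I equals the remaining terms, so I = (1/10)·(3*exp(-r)*sin(3*r) - exp(-r)*cos(3*r)).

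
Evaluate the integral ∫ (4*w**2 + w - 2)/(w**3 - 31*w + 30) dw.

103*log(w - 5)/44 - 3*log(w - 1)/28 + 136*log(w + 6)/77 + C

Factor the denominator: (w - 5)*(w - 1)*(w + 6).
Partial-fraction decomposition: 136/(77*(w + 6)) - 3/(28*(w - 1)) + 103/(44*(w - 5)).
Integrate each term: A/(w−a) contributes A·log|w−a|.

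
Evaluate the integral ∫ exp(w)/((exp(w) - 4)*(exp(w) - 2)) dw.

Let u = e^w, du = e^w dw.
The integral becomes ∫ du/((u-4)(u-2)); decompose into partial fractions.

log(exp(w) - 4)/2 - log(exp(w) - 2)/2 + C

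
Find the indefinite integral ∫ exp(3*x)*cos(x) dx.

exp(3*x)*sin(x)/10 + 3*exp(3*x)*cos(x)/10 + C

Let I denote the integral. Integrate by parts with u = cos(x), dv = exp(3*x) dx, so v = exp(3*x)/3: I = exp(3*x)*cos(x)/3 + (1/3)·∫ exp(3*x)*sin(x) dx.
Apply parts again with u = sin(x), dv = exp(3*x) dx: ∫ exp(3*x)*sin(x) dx = exp(3*x)*sin(x)/3 − (1/3)·I. Substituting back brings back I: I = exp(3*x)*sin(x)/9 + exp(3*x)*cos(x)/3 − (1/9)·I.
Solving for I: (1 + 1/9)·I equals the remaining terms, so I = (9/10)·(exp(3*x)*sin(x)/9 + exp(3*x)*cos(x)/3).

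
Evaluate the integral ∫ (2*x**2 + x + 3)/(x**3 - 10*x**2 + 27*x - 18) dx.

27*log(x - 6)/5 - 4*log(x - 3) + 3*log(x - 1)/5 + C

Factor the denominator: (x - 6)*(x - 3)*(x - 1).
Partial-fraction decomposition: 3/(5*(x - 1)) - 4/(x - 3) + 27/(5*(x - 6)).
Integrate each term: A/(x−a) contributes A·log|x−a|.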